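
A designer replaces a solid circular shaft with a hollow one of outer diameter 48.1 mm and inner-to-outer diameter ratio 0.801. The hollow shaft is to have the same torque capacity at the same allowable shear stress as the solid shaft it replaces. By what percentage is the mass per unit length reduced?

Equal τ_max and T ⇒ the solid shaft needs d_s³ = d_o³(1−k⁴), so d_s = 48.1·(1−0.801⁴)^(1/3) = 40.30 mm.
Area ratio A_h/A_s = d_o²(1−k²)/d_s² = (1−k²)/(1−k⁴)^(2/3) = 0.5104.
Mass saving = 1 − 0.5104 = 49.0 %.

49.0 %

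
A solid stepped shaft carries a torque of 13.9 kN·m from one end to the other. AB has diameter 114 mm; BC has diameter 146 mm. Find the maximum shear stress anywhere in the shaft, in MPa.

Under the same torque, τ_max = 16T/(πd³) is largest where d is smallest — segment AB (d = 114 mm).
τ_max = 16·13900/(π·(0.114)³) = 4.778×10^7 Pa.

47.8 MPa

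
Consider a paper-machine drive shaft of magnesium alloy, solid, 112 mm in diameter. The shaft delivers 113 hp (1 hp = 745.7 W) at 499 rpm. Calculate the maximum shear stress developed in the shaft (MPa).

ω = 2π·499/60 = 52.26 rad/s, so T = P/ω = 113×745.7 / 52.26 = 1613 N·m.
J = πd⁴/32 = π(0.112)⁴/32 = 1.545×10^-5 m⁴.
τ_max = T·r/J = 1613 × 0.0560 / 1.545×10^-5 = 5.846×10^6 Pa.

5.85 MPa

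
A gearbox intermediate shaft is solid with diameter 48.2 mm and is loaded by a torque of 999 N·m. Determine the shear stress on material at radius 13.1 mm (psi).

3580 psi

J = πd⁴/32 = π(0.0482)⁴/32 = 5.299×10^-7 m⁴.
Shear stress varies linearly with radius: τ = T·r/J = 999.0 × 0.0131 / 5.299×10^-7 = 2.470×10^7 Pa.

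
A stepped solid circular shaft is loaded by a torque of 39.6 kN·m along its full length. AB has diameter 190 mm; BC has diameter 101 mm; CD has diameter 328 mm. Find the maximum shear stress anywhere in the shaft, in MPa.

196 MPa

Under the same torque, τ_max = 16T/(πd³) is largest where d is smallest — segment BC (d = 101 mm).
τ_max = 16·39600/(π·(0.101)³) = 1.957×10^8 Pa.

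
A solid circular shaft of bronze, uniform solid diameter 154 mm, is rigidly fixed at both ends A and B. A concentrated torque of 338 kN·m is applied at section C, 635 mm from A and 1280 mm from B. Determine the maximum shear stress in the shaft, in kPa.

315000 kPa

With uniform GJ and both ends fixed, compatibility θ_AC = θ_CB gives T_A·a = T_B·b, together with T_A + T_B = T₀.
T_A = T₀·b/(a+b) = 338000·1280/1915 = 225900 N·m; T_B = 112100 N·m.
τ in each portion: τ_AC = 3.15×10^8 Pa, τ_CB = 1.56×10^8 Pa; maximum is in AC.
τ_max = T_AC·r/J = 225900·0.0770/5.52×10^-5 = 3.150×10^8 Pa.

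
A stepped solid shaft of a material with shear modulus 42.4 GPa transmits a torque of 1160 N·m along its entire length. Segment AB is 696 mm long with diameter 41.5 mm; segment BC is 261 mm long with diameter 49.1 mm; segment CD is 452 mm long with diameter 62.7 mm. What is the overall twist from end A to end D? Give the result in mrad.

J_AB = π(0.0415)⁴/32 = 2.91×10^-7 m⁴; J_BC = π(0.0491)⁴/32 = 5.71×10^-7 m⁴; J_CD = π(0.0627)⁴/32 = 1.52×10^-6 m⁴.
θ = (T/G)·Σ L_i/J_i = (1160/42.4×10⁹)·(0.696/2.91×10^-7 + 0.261/5.71×10^-7 + 0.452/1.52×10^-6) = 0.08605 rad.

86.1 mrad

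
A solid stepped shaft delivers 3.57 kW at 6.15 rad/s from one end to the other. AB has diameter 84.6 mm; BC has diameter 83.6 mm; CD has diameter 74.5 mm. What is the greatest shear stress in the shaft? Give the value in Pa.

ω = 6.15 rad/s, so T = P/ω = 3.57×10³ / 6.150 = 580.5 N·m.
Under the same torque, τ_max = 16T/(πd³) is largest where d is smallest — segment CD (d = 74.5 mm).
τ_max = 16·580.5/(π·(0.0745)³) = 7.150×10^6 Pa.

7.15e6 Pa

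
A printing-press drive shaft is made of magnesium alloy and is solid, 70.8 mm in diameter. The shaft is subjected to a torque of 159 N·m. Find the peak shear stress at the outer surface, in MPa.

2.28 MPa

J = πd⁴/32 = π(0.0708)⁴/32 = 2.467×10^-6 m⁴.
τ_max = T·r/J = 159.0 × 0.0354 / 2.467×10^-6 = 2.282×10^6 Pa.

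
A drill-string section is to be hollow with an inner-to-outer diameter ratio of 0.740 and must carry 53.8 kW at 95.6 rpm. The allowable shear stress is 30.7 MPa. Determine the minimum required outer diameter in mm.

ω = 2π·95.6/60 = 10.01 rad/s, so T = P/ω = 53.8×10³ / 10.01 = 5374 N·m.
For a hollow shaft with d_i/d_o = 0.740: τ_max = 16T/(π d_o³ (1−k⁴)), so d_o = [16T/(π τ_allow (1−k⁴))]^(1/3) = [16·5374/(π·3.07×10^7·0.7001)]^(1/3) = 0.1084 m.

108 mm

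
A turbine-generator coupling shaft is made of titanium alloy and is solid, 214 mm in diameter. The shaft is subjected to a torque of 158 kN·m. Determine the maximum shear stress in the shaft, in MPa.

J = πd⁴/32 = π(0.214)⁴/32 = 2.059×10^-4 m⁴.
τ_max = T·r/J = 158000 × 0.107 / 2.059×10^-4 = 8.211×10^7 Pa.

82.1 MPa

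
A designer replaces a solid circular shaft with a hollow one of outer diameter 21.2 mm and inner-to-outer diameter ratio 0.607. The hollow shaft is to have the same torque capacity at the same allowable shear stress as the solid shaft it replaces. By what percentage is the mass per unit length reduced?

30.4 %

Equal τ_max and T ⇒ the solid shaft needs d_s³ = d_o³(1−k⁴), so d_s = 21.2·(1−0.607⁴)^(1/3) = 20.19 mm.
Area ratio A_h/A_s = d_o²(1−k²)/d_s² = (1−k²)/(1−k⁴)^(2/3) = 0.6961.
Mass saving = 1 − 0.6961 = 30.4 %.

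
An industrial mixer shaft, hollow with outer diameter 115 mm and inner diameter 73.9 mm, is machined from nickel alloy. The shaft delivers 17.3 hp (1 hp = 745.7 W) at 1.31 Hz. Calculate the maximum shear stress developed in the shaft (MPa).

ω = 2π·1.31 = 8.231 rad/s, so T = P/ω = 17.3×745.7 / 8.231 = 1567 N·m.
J = π(d_o⁴ − d_i⁴)/32 = π(0.115⁴ − 0.0739⁴)/32 = 1.424×10^-5 m⁴.
τ_max = T·r/J = 1567 × 0.0575 / 1.424×10^-5 = 6.327×10^6 Pa.

6.33 MPa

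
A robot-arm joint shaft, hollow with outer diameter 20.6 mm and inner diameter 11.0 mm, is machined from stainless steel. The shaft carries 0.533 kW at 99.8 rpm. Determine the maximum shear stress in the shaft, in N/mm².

ω = 2π·99.8/60 = 10.45 rad/s, so T = P/ω = 0.533×10³ / 10.45 = 51.00 N·m.
J = π(d_o⁴ − d_i⁴)/32 = π(0.0206⁴ − 0.0110⁴)/32 = 1.624×10^-8 m⁴.
τ_max = T·r/J = 51.00 × 0.0103 / 1.624×10^-8 = 3.234×10^7 Pa.

32.3 N/mm²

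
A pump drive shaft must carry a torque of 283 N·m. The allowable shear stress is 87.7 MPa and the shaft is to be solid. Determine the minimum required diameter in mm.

25.4 mm

For a solid shaft τ_max = 16T/(πd³), so d = (16T/(π τ_allow))^(1/3) = (16·283.0/(π·8.77×10^7))^(1/3) = 0.02542 m.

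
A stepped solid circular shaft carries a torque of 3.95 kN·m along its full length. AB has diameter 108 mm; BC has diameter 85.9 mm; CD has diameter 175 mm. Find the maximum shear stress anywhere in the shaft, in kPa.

31700 kPa

Under the same torque, τ_max = 16T/(πd³) is largest where d is smallest — segment BC (d = 85.9 mm).
τ_max = 16·3950/(π·(0.0859)³) = 3.174×10^7 Pa.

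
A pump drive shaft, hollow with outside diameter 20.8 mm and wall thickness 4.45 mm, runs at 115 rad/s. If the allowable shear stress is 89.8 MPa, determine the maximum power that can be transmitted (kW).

16.3 kW

J = π(d_o⁴ − d_i⁴)/32 = π(0.0208⁴ − 0.0119⁴)/32 = 1.641×10^-8 m⁴.
T_max = τ_allow·J/r = 8.98×10^7 × 1.641×10^-8 / 0.0104 = 141.7 N·m.
ω = 115 rad/s, so P_max = T_max·ω = 1.629×10^4 W.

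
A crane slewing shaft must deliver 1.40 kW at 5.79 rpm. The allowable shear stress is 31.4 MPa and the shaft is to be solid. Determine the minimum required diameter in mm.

72.1 mm

ω = 2π·5.79/60 = 0.6063 rad/s, so T = P/ω = 1.40×10³ / 0.6063 = 2309 N·m.
For a solid shaft τ_max = 16T/(πd³), so d = (16T/(π τ_allow))^(1/3) = (16·2309/(π·3.14×10^7))^(1/3) = 0.07208 m.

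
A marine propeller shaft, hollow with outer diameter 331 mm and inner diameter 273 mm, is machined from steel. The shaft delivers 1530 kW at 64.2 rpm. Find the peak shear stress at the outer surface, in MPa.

59.5 MPa

ω = 2π·64.2/60 = 6.723 rad/s, so T = P/ω = 1530×10³ / 6.723 = 227600 N·m.
J = π(d_o⁴ − d_i⁴)/32 = π(0.331⁴ − 0.273⁴)/32 = 6.331×10^-4 m⁴.
τ_max = T·r/J = 227600 × 0.166 / 6.331×10^-4 = 5.949×10^7 Pa.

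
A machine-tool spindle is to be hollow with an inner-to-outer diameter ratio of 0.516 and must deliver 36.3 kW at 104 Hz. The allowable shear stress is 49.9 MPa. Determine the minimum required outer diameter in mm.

ω = 2π·104 = 653.5 rad/s, so T = P/ω = 36.3×10³ / 653.5 = 55.55 N·m.
For a hollow shaft with d_i/d_o = 0.516: τ_max = 16T/(π d_o³ (1−k⁴)), so d_o = [16T/(π τ_allow (1−k⁴))]^(1/3) = [16·55.55/(π·4.99×10^7·0.9291)]^(1/3) = 0.01827 m.

18.3 mm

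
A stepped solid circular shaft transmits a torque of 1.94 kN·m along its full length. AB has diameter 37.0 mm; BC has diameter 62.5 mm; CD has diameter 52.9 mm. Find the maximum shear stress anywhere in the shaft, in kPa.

195000 kPa

Under the same torque, τ_max = 16T/(πd³) is largest where d is smallest — segment AB (d = 37.0 mm).
τ_max = 16·1940/(π·(0.0370)³) = 1.951×10^8 Pa.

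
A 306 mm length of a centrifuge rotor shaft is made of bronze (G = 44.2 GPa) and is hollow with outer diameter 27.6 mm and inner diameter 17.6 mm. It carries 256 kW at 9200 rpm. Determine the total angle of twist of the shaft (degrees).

ω = 2π·9200/60 = 963.4 rad/s, so T = P/ω = 256×10³ / 963.4 = 265.7 N·m.
J = π(d_o⁴ − d_i⁴)/32 = π(0.0276⁴ − 0.0176⁴)/32 = 4.755×10^-8 m⁴.
θ = T·L/(G·J) = 265.7 × 0.306 / (44.2×10⁹ × 4.755×10^-8) = 0.03869 rad.

2.22°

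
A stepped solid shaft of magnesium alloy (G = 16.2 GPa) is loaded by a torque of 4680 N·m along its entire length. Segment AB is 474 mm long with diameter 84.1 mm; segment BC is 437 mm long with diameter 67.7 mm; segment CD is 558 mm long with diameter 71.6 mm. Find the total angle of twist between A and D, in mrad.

152 mrad

J_AB = π(0.0841)⁴/32 = 4.91×10^-6 m⁴; J_BC = π(0.0677)⁴/32 = 2.06×10^-6 m⁴; J_CD = π(0.0716)⁴/32 = 2.58×10^-6 m⁴.
θ = (T/G)·Σ L_i/J_i = (4680/16.2×10⁹)·(0.474/4.91×10^-6 + 0.437/2.06×10^-6 + 0.558/2.58×10^-6) = 0.1516 rad.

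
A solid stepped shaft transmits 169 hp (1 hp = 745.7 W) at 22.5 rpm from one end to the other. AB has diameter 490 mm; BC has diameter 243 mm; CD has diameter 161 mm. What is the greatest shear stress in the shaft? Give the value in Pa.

ω = 2π·22.5/60 = 2.356 rad/s, so T = P/ω = 169×745.7 / 2.356 = 53490 N·m.
Under the same torque, τ_max = 16T/(πd³) is largest where d is smallest — segment CD (d = 161 mm).
τ_max = 16·53490/(π·(0.161)³) = 6.527×10^7 Pa.

6.53e7 Pa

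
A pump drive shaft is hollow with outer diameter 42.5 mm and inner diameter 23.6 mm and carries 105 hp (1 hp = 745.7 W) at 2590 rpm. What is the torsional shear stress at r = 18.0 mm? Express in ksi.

2.60 ksi

ω = 2π·2590/60 = 271.2 rad/s, so T = P/ω = 105×745.7 / 271.2 = 288.7 N·m.
J = π(d_o⁴ − d_i⁴)/32 = π(0.0425⁴ − 0.0236⁴)/32 = 2.898×10^-7 m⁴.
Shear stress varies linearly with radius: τ = T·r/J = 288.7 × 0.0180 / 2.898×10^-7 = 1.793×10^7 Pa.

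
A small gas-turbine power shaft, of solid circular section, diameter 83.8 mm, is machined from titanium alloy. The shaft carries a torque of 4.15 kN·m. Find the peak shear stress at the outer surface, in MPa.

35.9 MPa

J = πd⁴/32 = π(0.0838)⁴/32 = 4.841×10^-6 m⁴.
τ_max = T·r/J = 4150 × 0.0419 / 4.841×10^-6 = 3.592×10^7 Pa.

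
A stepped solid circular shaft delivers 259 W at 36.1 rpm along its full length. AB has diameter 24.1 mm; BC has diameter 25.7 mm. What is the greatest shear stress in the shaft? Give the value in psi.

ω = 2π·36.1/60 = 3.780 rad/s, so T = P/ω = 259 / 3.780 = 68.51 N·m.
Under the same torque, τ_max = 16T/(πd³) is largest where d is smallest — segment AB (d = 24.1 mm).
τ_max = 16·68.51/(π·(0.0241)³) = 2.493×10^7 Pa.

3620 psi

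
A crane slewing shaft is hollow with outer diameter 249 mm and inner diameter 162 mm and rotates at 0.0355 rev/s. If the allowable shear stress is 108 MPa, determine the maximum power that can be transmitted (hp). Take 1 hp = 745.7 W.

J = π(d_o⁴ − d_i⁴)/32 = π(0.249⁴ − 0.162⁴)/32 = 3.098×10^-4 m⁴.
T_max = τ_allow·J/r = 1.08×10^8 × 3.098×10^-4 / 0.124 = 268700 N·m.
ω = 2π·0.0355 = 0.2231 rad/s, so P_max = T_max·ω = 5.994×10^4 W.

80.4 hp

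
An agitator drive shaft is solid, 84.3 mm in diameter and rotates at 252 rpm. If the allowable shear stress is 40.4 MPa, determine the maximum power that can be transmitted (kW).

J = πd⁴/32 = π(0.0843)⁴/32 = 4.958×10^-6 m⁴.
T_max = τ_allow·J/r = 4.04×10^7 × 4.958×10^-6 / 0.0421 = 4752 N·m.
ω = 2π·252/60 = 26.39 rad/s, so P_max = T_max·ω = 1.254×10^5 W.

125 kW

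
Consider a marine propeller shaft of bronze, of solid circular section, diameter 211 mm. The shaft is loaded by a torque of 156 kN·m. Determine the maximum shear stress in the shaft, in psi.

J = πd⁴/32 = π(0.211)⁴/32 = 1.946×10^-4 m⁴.
τ_max = T·r/J = 156000 × 0.105 / 1.946×10^-4 = 8.458×10^7 Pa.

12300 psi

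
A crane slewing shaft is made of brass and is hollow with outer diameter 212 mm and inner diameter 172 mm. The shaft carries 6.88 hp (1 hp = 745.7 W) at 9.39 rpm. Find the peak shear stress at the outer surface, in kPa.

ω = 2π·9.39/60 = 0.9833 rad/s, so T = P/ω = 6.88×745.7 / 0.9833 = 5217 N·m.
J = π(d_o⁴ − d_i⁴)/32 = π(0.212⁴ − 0.172⁴)/32 = 1.124×10^-4 m⁴.
τ_max = T·r/J = 5217 × 0.106 / 1.124×10^-4 = 4.921×10^6 Pa.

4920 kPa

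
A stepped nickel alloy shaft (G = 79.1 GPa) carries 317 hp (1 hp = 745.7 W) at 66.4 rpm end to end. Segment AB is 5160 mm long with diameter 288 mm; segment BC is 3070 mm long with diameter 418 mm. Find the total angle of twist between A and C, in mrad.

3.72 mrad

ω = 2π·66.4/60 = 6.953 rad/s, so T = P/ω = 317×745.7 / 6.953 = 34000 N·m.
J_AB = π(0.288)⁴/32 = 6.75×10^-4 m⁴; J_BC = π(0.418)⁴/32 = 3.00×10^-3 m⁴.
θ = (T/G)·Σ L_i/J_i = (34000/79.1×10⁹)·(5.16/6.75×10^-4 + 3.07/3.00×10^-3) = 3.724×10^-3 rad.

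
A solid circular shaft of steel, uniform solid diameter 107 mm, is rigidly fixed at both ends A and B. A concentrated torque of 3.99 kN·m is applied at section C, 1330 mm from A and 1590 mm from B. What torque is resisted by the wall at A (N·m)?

2170 N·m

With uniform GJ and both ends fixed, compatibility θ_AC = θ_CB gives T_A·a = T_B·b, together with T_A + T_B = T₀.
T_A = T₀·b/(a+b) = 3990·1590/2920 = 2173 N·m; T_B = 1817 N·m.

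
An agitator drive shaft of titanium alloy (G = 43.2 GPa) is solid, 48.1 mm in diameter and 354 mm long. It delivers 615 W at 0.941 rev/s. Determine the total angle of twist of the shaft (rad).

0.00162 rad

ω = 2π·0.941 = 5.912 rad/s, so T = P/ω = 615 / 5.912 = 104.0 N·m.
J = πd⁴/32 = π(0.0481)⁴/32 = 5.255×10^-7 m⁴.
θ = T·L/(G·J) = 104.0 × 0.354 / (43.2×10⁹ × 5.255×10^-7) = 1.622×10^-3 rad.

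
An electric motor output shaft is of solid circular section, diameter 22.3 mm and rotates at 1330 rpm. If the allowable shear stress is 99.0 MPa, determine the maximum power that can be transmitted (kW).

J = πd⁴/32 = π(0.0223)⁴/32 = 2.428×10^-8 m⁴.
T_max = τ_allow·J/r = 9.90×10^7 × 2.428×10^-8 / 0.0112 = 215.6 N·m.
ω = 2π·1330/60 = 139.3 rad/s, so P_max = T_max·ω = 3.002×10^4 W.

30.0 kW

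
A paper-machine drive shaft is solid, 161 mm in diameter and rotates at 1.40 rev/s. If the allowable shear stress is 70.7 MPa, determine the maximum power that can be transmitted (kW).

J = πd⁴/32 = π(0.161)⁴/32 = 6.596×10^-5 m⁴.
T_max = τ_allow·J/r = 7.07×10^7 × 6.596×10^-5 / 0.0805 = 57930 N·m.
ω = 2π·1.40 = 8.796 rad/s, so P_max = T_max·ω = 5.096×10^5 W.

510 kW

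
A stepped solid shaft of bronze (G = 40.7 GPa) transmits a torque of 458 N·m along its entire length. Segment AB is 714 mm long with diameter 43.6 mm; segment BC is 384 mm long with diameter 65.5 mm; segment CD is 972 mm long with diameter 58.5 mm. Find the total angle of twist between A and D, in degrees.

J_AB = π(0.0436)⁴/32 = 3.55×10^-7 m⁴; J_BC = π(0.0655)⁴/32 = 1.81×10^-6 m⁴; J_CD = π(0.0585)⁴/32 = 1.15×10^-6 m⁴.
θ = (T/G)·Σ L_i/J_i = (458.0/40.7×10⁹)·(0.714/3.55×10^-7 + 0.384/1.81×10^-6 + 0.972/1.15×10^-6) = 0.03455 rad.

1.98°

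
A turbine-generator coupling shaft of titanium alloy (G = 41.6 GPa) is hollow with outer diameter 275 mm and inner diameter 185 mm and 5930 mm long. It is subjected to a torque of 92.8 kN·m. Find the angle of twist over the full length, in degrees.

J = π(d_o⁴ − d_i⁴)/32 = π(0.275⁴ − 0.185⁴)/32 = 4.465×10^-4 m⁴.
θ = T·L/(G·J) = 92800 × 5.93 / (41.6×10⁹ × 4.465×10^-4) = 0.02963 rad.

1.70°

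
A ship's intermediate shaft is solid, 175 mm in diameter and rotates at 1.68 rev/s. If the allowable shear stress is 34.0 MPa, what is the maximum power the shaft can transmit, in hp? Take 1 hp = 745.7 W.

506 hp

J = πd⁴/32 = π(0.175)⁴/32 = 9.208×10^-5 m⁴.
T_max = τ_allow·J/r = 3.40×10^7 × 9.208×10^-5 / 0.0875 = 35780 N·m.
ω = 2π·1.68 = 10.56 rad/s, so P_max = T_max·ω = 3.777×10^5 W.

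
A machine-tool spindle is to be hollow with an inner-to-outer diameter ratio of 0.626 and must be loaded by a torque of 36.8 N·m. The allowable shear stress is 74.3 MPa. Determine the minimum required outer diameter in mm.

For a hollow shaft with d_i/d_o = 0.626: τ_max = 16T/(π d_o³ (1−k⁴)), so d_o = [16T/(π τ_allow (1−k⁴))]^(1/3) = [16·36.80/(π·7.43×10^7·0.8464)]^(1/3) = 0.01439 m.

14.4 mm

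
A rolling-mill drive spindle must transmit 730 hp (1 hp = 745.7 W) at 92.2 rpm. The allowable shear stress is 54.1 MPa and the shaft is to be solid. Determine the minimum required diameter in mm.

174 mm

ω = 2π·92.2/60 = 9.655 rad/s, so T = P/ω = 730×745.7 / 9.655 = 56380 N·m.
For a solid shaft τ_max = 16T/(πd³), so d = (16T/(π τ_allow))^(1/3) = (16·56380/(π·5.41×10^7))^(1/3) = 0.1744 m.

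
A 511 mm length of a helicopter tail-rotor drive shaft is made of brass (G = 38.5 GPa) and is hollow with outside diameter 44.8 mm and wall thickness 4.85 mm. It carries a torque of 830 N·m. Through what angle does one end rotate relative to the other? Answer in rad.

J = π(d_o⁴ − d_i⁴)/32 = π(0.0448⁴ − 0.0351⁴)/32 = 2.465×10^-7 m⁴.
θ = T·L/(G·J) = 830.0 × 0.511 / (38.5×10⁹ × 2.465×10^-7) = 0.04470 rad.

0.0447 rad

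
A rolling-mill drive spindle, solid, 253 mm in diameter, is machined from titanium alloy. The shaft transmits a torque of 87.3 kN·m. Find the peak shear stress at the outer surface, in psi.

3980 psi

J = πd⁴/32 = π(0.253)⁴/32 = 4.022×10^-4 m⁴.
τ_max = T·r/J = 87300 × 0.127 / 4.022×10^-4 = 2.746×10^7 Pa.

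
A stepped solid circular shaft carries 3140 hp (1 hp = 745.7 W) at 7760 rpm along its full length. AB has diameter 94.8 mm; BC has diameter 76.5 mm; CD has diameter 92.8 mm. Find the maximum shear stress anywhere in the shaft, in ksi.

4.75 ksi

ω = 2π·7760/60 = 812.6 rad/s, so T = P/ω = 3140×745.7 / 812.6 = 2881 N·m.
Under the same torque, τ_max = 16T/(πd³) is largest where d is smallest — segment BC (d = 76.5 mm).
τ_max = 16·2881/(π·(0.0765)³) = 3.278×10^7 Pa.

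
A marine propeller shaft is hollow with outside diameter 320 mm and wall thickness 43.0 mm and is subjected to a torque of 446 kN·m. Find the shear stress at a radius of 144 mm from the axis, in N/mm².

J = π(d_o⁴ − d_i⁴)/32 = π(0.320⁴ − 0.234⁴)/32 = 7.351×10^-4 m⁴.
Shear stress varies linearly with radius: τ = T·r/J = 446000 × 0.144 / 7.351×10^-4 = 8.737×10^7 Pa.

87.4 N/mm²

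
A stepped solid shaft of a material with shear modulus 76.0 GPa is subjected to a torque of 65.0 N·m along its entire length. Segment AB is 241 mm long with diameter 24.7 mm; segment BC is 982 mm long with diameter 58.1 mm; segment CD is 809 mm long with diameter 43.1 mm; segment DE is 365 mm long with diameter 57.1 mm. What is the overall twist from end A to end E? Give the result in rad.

J_AB = π(0.0247)⁴/32 = 3.65×10^-8 m⁴; J_BC = π(0.0581)⁴/32 = 1.12×10^-6 m⁴; J_CD = π(0.0431)⁴/32 = 3.39×10^-7 m⁴; J_DE = π(0.0571)⁴/32 = 1.04×10^-6 m⁴.
θ = (T/G)·Σ L_i/J_i = (65.00/76.0×10⁹)·(0.241/3.65×10^-8 + 0.982/1.12×10^-6 + 0.809/3.39×10^-7 + 0.365/1.04×10^-6) = 8.733×10^-3 rad.

0.00873 rad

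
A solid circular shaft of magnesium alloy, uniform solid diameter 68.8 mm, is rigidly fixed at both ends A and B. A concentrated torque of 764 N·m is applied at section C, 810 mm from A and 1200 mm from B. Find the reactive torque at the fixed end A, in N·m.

With uniform GJ and both ends fixed, compatibility θ_AC = θ_CB gives T_A·a = T_B·b, together with T_A + T_B = T₀.
T_A = T₀·b/(a+b) = 764.0·1200/2010 = 456.1 N·m; T_B = 307.9 N·m.

456 N·m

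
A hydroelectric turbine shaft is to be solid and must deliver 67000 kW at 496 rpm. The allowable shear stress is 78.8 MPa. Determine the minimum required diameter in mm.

437 mm

ω = 2π·496/60 = 51.94 rad/s, so T = P/ω = 67000×10³ / 51.94 = 1.290e6 N·m.
For a solid shaft τ_max = 16T/(πd³), so d = (16T/(π τ_allow))^(1/3) = (16·1.290e6/(π·7.88×10^7))^(1/3) = 0.4369 m.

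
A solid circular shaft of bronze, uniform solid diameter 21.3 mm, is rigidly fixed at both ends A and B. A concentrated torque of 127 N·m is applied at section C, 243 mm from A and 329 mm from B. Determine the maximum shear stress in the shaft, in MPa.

38.5 MPa

With uniform GJ and both ends fixed, compatibility θ_AC = θ_CB gives T_A·a = T_B·b, together with T_A + T_B = T₀.
T_A = T₀·b/(a+b) = 127.0·329/572.0 = 73.05 N·m; T_B = 53.95 N·m.
τ in each portion: τ_AC = 3.85×10^7 Pa, τ_CB = 2.84×10^7 Pa; maximum is in AC.
τ_max = T_AC·r/J = 73.05·0.0106/2.02×10^-8 = 3.850×10^7 Pa.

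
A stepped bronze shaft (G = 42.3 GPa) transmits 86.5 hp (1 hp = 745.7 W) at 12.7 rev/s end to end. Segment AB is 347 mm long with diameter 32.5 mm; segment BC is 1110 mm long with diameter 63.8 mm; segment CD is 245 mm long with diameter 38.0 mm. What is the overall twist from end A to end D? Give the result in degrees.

5.53°

ω = 2π·12.7 = 79.80 rad/s, so T = P/ω = 86.5×745.7 / 79.80 = 808.3 N·m.
J_AB = π(0.0325)⁴/32 = 1.10×10^-7 m⁴; J_BC = π(0.0638)⁴/32 = 1.63×10^-6 m⁴; J_CD = π(0.0380)⁴/32 = 2.05×10^-7 m⁴.
θ = (T/G)·Σ L_i/J_i = (808.3/42.3×10⁹)·(0.347/1.10×10^-7 + 1.11/1.63×10^-6 + 0.245/2.05×10^-7) = 0.09645 rad.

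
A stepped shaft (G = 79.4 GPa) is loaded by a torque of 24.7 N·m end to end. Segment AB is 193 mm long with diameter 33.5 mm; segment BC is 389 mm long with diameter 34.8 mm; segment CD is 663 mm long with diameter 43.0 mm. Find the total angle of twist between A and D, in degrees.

0.111°

J_AB = π(0.0335)⁴/32 = 1.24×10^-7 m⁴; J_BC = π(0.0348)⁴/32 = 1.44×10^-7 m⁴; J_CD = π(0.0430)⁴/32 = 3.36×10^-7 m⁴.
θ = (T/G)·Σ L_i/J_i = (24.70/79.4×10⁹)·(0.193/1.24×10^-7 + 0.389/1.44×10^-7 + 0.663/3.36×10^-7) = 1.941×10^-3 rad.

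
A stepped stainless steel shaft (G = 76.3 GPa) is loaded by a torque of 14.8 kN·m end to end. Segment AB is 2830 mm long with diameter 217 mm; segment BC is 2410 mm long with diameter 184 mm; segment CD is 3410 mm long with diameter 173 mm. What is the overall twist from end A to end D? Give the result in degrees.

J_AB = π(0.217)⁴/32 = 2.18×10^-4 m⁴; J_BC = π(0.184)⁴/32 = 1.13×10^-4 m⁴; J_CD = π(0.173)⁴/32 = 8.79×10^-5 m⁴.
θ = (T/G)·Σ L_i/J_i = (14800/76.3×10⁹)·(2.83/2.18×10^-4 + 2.41/1.13×10^-4 + 3.41/8.79×10^-5) = 0.01420 rad.

0.813°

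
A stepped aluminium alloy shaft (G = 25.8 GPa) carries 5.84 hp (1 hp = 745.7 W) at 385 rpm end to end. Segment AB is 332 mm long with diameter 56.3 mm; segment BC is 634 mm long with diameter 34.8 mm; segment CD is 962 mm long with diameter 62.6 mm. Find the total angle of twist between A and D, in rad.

0.0225 rad

ω = 2π·385/60 = 40.32 rad/s, so T = P/ω = 5.84×745.7 / 40.32 = 108.0 N·m.
J_AB = π(0.0563)⁴/32 = 9.86×10^-7 m⁴; J_BC = π(0.0348)⁴/32 = 1.44×10^-7 m⁴; J_CD = π(0.0626)⁴/32 = 1.51×10^-6 m⁴.
θ = (T/G)·Σ L_i/J_i = (108.0/25.8×10⁹)·(0.332/9.86×10^-7 + 0.634/1.44×10^-7 + 0.962/1.51×10^-6) = 0.02252 rad.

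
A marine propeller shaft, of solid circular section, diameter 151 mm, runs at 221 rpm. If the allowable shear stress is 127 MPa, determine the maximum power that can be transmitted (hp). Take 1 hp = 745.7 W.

2660 hp

J = πd⁴/32 = π(0.151)⁴/32 = 5.104×10^-5 m⁴.
T_max = τ_allow·J/r = 1.27×10^8 × 5.104×10^-5 / 0.0755 = 85850 N·m.
ω = 2π·221/60 = 23.14 rad/s, so P_max = T_max·ω = 1.987×10^6 W.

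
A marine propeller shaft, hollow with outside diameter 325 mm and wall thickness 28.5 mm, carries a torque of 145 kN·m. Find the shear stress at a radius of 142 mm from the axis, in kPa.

J = π(d_o⁴ − d_i⁴)/32 = π(0.325⁴ − 0.268⁴)/32 = 5.888×10^-4 m⁴.
Shear stress varies linearly with radius: τ = T·r/J = 145000 × 0.142 / 5.888×10^-4 = 3.497×10^7 Pa.

35000 kPa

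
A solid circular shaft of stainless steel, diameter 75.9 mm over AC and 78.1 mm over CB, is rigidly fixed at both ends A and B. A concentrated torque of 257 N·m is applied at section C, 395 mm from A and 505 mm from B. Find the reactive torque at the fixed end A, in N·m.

Compatibility: T_A·a/J_AC = T_B·b/J_CB with T_A + T_B = T₀.
J_AC = 3.26×10^-6 m⁴, J_CB = 3.65×10^-6 m⁴, so T_A = T₀·(J_AC/a)/((J_AC/a)+(J_CB/b)) = 136.9 N·m, T_B = 120.1 N·m.

137 N·m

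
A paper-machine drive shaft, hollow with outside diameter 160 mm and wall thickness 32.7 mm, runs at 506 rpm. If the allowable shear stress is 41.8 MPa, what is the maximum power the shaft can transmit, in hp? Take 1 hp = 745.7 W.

J = π(d_o⁴ − d_i⁴)/32 = π(0.160⁴ − 0.0946⁴)/32 = 5.648×10^-5 m⁴.
T_max = τ_allow·J/r = 4.18×10^7 × 5.648×10^-5 / 0.0800 = 29510 N·m.
ω = 2π·506/60 = 52.99 rad/s, so P_max = T_max·ω = 1.564×10^6 W.

2100 hp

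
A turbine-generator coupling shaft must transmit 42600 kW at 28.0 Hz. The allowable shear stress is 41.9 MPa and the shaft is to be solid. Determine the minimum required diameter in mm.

ω = 2π·28.0 = 175.9 rad/s, so T = P/ω = 42600×10³ / 175.9 = 242100 N·m.
For a solid shaft τ_max = 16T/(πd³), so d = (16T/(π τ_allow))^(1/3) = (16·242100/(π·4.19×10^7))^(1/3) = 0.3088 m.

309 mm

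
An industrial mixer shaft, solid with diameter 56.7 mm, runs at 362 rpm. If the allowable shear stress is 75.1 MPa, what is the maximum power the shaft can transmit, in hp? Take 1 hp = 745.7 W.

J = πd⁴/32 = π(0.0567)⁴/32 = 1.015×10^-6 m⁴.
T_max = τ_allow·J/r = 7.51×10^7 × 1.015×10^-6 / 0.0284 = 2688 N·m.
ω = 2π·362/60 = 37.91 rad/s, so P_max = T_max·ω = 1.019×10^5 W.

137 hp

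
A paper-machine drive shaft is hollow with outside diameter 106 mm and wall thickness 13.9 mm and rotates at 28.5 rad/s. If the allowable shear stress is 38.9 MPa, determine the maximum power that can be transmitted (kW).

182 kW

J = π(d_o⁴ − d_i⁴)/32 = π(0.106⁴ − 0.0782⁴)/32 = 8.723×10^-6 m⁴.
T_max = τ_allow·J/r = 3.89×10^7 × 8.723×10^-6 / 0.0530 = 6402 N·m.
ω = 28.5 rad/s, so P_max = T_max·ω = 1.825×10^5 W.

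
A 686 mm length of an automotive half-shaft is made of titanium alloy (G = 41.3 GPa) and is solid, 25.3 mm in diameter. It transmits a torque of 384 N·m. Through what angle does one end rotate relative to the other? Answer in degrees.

9.09°

J = πd⁴/32 = π(0.0253)⁴/32 = 4.022×10^-8 m⁴.
θ = T·L/(G·J) = 384.0 × 0.686 / (41.3×10⁹ × 4.022×10^-8) = 0.1586 rad.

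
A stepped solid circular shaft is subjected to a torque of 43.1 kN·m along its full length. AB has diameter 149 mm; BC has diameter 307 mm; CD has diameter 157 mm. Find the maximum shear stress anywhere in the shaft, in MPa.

Under the same torque, τ_max = 16T/(πd³) is largest where d is smallest — segment AB (d = 149 mm).
τ_max = 16·43100/(π·(0.149)³) = 6.636×10^7 Pa.

66.4 MPa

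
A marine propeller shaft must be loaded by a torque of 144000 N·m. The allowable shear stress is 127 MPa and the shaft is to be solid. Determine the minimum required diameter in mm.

For a solid shaft τ_max = 16T/(πd³), so d = (16T/(π τ_allow))^(1/3) = (16·144000/(π·1.27×10^8))^(1/3) = 0.1794 m.

179 mm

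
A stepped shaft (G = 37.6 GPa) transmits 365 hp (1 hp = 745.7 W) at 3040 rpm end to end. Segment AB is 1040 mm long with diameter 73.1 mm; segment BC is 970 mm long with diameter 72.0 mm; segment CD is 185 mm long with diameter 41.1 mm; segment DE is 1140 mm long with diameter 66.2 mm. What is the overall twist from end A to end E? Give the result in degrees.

2.61°

ω = 2π·3040/60 = 318.3 rad/s, so T = P/ω = 365×745.7 / 318.3 = 855.0 N·m.
J_AB = π(0.0731)⁴/32 = 2.80×10^-6 m⁴; J_BC = π(0.0720)⁴/32 = 2.64×10^-6 m⁴; J_CD = π(0.0411)⁴/32 = 2.80×10^-7 m⁴; J_DE = π(0.0662)⁴/32 = 1.89×10^-6 m⁴.
θ = (T/G)·Σ L_i/J_i = (855.0/37.6×10⁹)·(1.04/2.80×10^-6 + 0.970/2.64×10^-6 + 0.185/2.80×10^-7 + 1.14/1.89×10^-6) = 0.04556 rad.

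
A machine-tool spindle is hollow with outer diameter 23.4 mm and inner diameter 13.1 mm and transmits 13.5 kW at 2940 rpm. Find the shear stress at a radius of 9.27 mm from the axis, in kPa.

ω = 2π·2940/60 = 307.9 rad/s, so T = P/ω = 13.5×10³ / 307.9 = 43.85 N·m.
J = π(d_o⁴ − d_i⁴)/32 = π(0.0234⁴ − 0.0131⁴)/32 = 2.654×10^-8 m⁴.
Shear stress varies linearly with radius: τ = T·r/J = 43.85 × 0.00927 / 2.654×10^-8 = 1.531×10^7 Pa.

15300 kPa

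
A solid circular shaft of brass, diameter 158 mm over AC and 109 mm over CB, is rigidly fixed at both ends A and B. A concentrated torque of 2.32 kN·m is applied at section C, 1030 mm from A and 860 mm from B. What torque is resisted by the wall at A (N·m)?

Compatibility: T_A·a/J_AC = T_B·b/J_CB with T_A + T_B = T₀.
J_AC = 6.12×10^-5 m⁴, J_CB = 1.39×10^-5 m⁴, so T_A = T₀·(J_AC/a)/((J_AC/a)+(J_CB/b)) = 1825 N·m, T_B = 495.1 N·m.

1820 N·m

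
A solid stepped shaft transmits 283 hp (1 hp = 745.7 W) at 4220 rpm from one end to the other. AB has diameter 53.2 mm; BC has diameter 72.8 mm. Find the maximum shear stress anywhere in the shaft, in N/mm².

16.2 N/mm²

ω = 2π·4220/60 = 441.9 rad/s, so T = P/ω = 283×745.7 / 441.9 = 477.5 N·m.
Under the same torque, τ_max = 16T/(πd³) is largest where d is smallest — segment AB (d = 53.2 mm).
τ_max = 16·477.5/(π·(0.0532)³) = 1.615×10^7 Pa.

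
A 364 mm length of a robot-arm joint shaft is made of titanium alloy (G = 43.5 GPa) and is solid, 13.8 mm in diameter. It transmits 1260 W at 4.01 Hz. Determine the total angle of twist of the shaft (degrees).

6.73°

ω = 2π·4.01 = 25.20 rad/s, so T = P/ω = 1260 / 25.20 = 50.01 N·m.
J = πd⁴/32 = π(0.0138)⁴/32 = 3.561×10^-9 m⁴.
θ = T·L/(G·J) = 50.01 × 0.364 / (43.5×10⁹ × 3.561×10^-9) = 0.1175 rad.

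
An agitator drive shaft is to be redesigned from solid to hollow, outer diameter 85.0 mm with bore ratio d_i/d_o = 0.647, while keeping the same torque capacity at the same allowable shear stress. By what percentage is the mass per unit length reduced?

Equal τ_max and T ⇒ the solid shaft needs d_s³ = d_o³(1−k⁴), so d_s = 85.0·(1−0.647⁴)^(1/3) = 79.71 mm.
Area ratio A_h/A_s = d_o²(1−k²)/d_s² = (1−k²)/(1−k⁴)^(2/3) = 0.6611.
Mass saving = 1 − 0.6611 = 33.9 %.

33.9 %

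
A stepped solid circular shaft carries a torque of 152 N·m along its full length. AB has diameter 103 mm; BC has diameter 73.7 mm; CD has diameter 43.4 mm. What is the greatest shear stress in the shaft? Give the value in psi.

1370 psi

Under the same torque, τ_max = 16T/(πd³) is largest where d is smallest — segment CD (d = 43.4 mm).
τ_max = 16·152.0/(π·(0.0434)³) = 9.470×10^6 Pa.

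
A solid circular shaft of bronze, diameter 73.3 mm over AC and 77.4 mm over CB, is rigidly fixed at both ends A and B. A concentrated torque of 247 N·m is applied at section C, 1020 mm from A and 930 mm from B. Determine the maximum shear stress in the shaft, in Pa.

Compatibility: T_A·a/J_AC = T_B·b/J_CB with T_A + T_B = T₀.
J_AC = 2.83×10^-6 m⁴, J_CB = 3.52×10^-6 m⁴, so T_A = T₀·(J_AC/a)/((J_AC/a)+(J_CB/b)) = 104.5 N·m, T_B = 142.5 N·m.
τ in each portion: τ_AC = 1.35×10^6 Pa, τ_CB = 1.57×10^6 Pa; maximum is in CB.
τ_max = T_CB·r/J = 142.5·0.0387/3.52×10^-6 = 1.565×10^6 Pa.

1.57e6 Pa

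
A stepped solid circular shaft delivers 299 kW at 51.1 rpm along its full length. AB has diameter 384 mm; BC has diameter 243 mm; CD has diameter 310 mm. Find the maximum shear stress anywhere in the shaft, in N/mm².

19.8 N/mm²

ω = 2π·51.1/60 = 5.351 rad/s, so T = P/ω = 299×10³ / 5.351 = 55880 N·m.
Under the same torque, τ_max = 16T/(πd³) is largest where d is smallest — segment BC (d = 243 mm).
τ_max = 16·55880/(π·(0.243)³) = 1.983×10^7 Pa.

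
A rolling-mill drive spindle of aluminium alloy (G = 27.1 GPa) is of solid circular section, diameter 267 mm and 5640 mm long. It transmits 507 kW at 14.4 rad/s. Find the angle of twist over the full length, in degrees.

ω = 14.4 rad/s, so T = P/ω = 507×10³ / 14.40 = 35210 N·m.
J = πd⁴/32 = π(0.267)⁴/32 = 4.989×10^-4 m⁴.
θ = T·L/(G·J) = 35210 × 5.64 / (27.1×10⁹ × 4.989×10^-4) = 0.01469 rad.

0.841°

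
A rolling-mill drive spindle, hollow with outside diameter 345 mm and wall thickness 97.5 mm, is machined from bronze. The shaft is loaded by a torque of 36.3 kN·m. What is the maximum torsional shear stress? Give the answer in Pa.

J = π(d_o⁴ − d_i⁴)/32 = π(0.345⁴ − 0.150⁴)/32 = 1.341×10^-3 m⁴.
τ_max = T·r/J = 36300 × 0.172 / 1.341×10^-3 = 4.669×10^6 Pa.

4.67e6 Pa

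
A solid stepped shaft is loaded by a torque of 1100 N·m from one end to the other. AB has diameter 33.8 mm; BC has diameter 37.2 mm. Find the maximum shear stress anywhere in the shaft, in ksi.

21.0 ksi

Under the same torque, τ_max = 16T/(πd³) is largest where d is smallest — segment AB (d = 33.8 mm).
τ_max = 16·1100/(π·(0.0338)³) = 1.451×10^8 Pa.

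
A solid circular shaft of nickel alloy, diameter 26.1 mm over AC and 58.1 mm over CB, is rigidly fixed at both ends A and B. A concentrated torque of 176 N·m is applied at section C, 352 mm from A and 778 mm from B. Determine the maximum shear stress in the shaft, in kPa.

4190 kPa

Compatibility: T_A·a/J_AC = T_B·b/J_CB with T_A + T_B = T₀.
J_AC = 4.56×10^-8 m⁴, J_CB = 1.12×10^-6 m⁴, so T_A = T₀·(J_AC/a)/((J_AC/a)+(J_CB/b)) = 14.53 N·m, T_B = 161.5 N·m.
τ in each portion: τ_AC = 4.16×10^6 Pa, τ_CB = 4.19×10^6 Pa; maximum is in CB.
τ_max = T_CB·r/J = 161.5·0.0290/1.12×10^-6 = 4.193×10^6 Pa.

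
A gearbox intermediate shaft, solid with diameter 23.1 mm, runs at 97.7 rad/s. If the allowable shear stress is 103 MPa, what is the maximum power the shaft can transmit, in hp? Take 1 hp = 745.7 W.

32.7 hp

J = πd⁴/32 = π(0.0231)⁴/32 = 2.795×10^-8 m⁴.
T_max = τ_allow·J/r = 1.03×10^8 × 2.795×10^-8 / 0.0116 = 249.3 N·m.
ω = 97.7 rad/s, so P_max = T_max·ω = 2.436×10^4 W.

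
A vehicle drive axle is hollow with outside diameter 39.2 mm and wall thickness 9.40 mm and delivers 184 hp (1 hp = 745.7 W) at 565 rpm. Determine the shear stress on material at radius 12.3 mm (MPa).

133 MPa

ω = 2π·565/60 = 59.17 rad/s, so T = P/ω = 184×745.7 / 59.17 = 2319 N·m.
J = π(d_o⁴ − d_i⁴)/32 = π(0.0392⁴ − 0.0204⁴)/32 = 2.148×10^-7 m⁴.
Shear stress varies linearly with radius: τ = T·r/J = 2319 × 0.0123 / 2.148×10^-7 = 1.328×10^8 Pa.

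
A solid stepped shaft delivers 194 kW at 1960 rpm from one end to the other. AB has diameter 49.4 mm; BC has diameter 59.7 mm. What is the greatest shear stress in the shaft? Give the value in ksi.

5.79 ksi

ω = 2π·1960/60 = 205.3 rad/s, so T = P/ω = 194×10³ / 205.3 = 945.2 N·m.
Under the same torque, τ_max = 16T/(πd³) is largest where d is smallest — segment AB (d = 49.4 mm).
τ_max = 16·945.2/(π·(0.0494)³) = 3.993×10^7 Pa.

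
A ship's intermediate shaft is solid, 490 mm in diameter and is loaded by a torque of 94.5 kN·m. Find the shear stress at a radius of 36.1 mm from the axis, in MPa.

0.603 MPa

J = πd⁴/32 = π(0.490)⁴/32 = 5.660×10^-3 m⁴.
Shear stress varies linearly with radius: τ = T·r/J = 94500 × 0.0361 / 5.660×10^-3 = 6.028×10^5 Pa.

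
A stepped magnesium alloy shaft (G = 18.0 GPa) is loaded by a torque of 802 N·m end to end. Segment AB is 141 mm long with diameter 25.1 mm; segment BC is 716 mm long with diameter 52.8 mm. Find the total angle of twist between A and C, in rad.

0.203 rad

J_AB = π(0.0251)⁴/32 = 3.90×10^-8 m⁴; J_BC = π(0.0528)⁴/32 = 7.63×10^-7 m⁴.
θ = (T/G)·Σ L_i/J_i = (802.0/18.0×10⁹)·(0.141/3.90×10^-8 + 0.716/7.63×10^-7) = 0.2030 rad.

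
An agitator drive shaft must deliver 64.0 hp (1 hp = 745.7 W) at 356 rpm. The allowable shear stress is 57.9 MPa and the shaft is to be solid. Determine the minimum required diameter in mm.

48.3 mm

ω = 2π·356/60 = 37.28 rad/s, so T = P/ω = 64.0×745.7 / 37.28 = 1280 N·m.
For a solid shaft τ_max = 16T/(πd³), so d = (16T/(π τ_allow))^(1/3) = (16·1280/(π·5.79×10^7))^(1/3) = 0.04829 m.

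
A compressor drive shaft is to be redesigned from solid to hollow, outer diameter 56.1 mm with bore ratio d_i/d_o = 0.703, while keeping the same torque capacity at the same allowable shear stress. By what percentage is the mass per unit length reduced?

Equal τ_max and T ⇒ the solid shaft needs d_s³ = d_o³(1−k⁴), so d_s = 56.1·(1−0.703⁴)^(1/3) = 51.10 mm.
Area ratio A_h/A_s = d_o²(1−k²)/d_s² = (1−k²)/(1−k⁴)^(2/3) = 0.6096.
Mass saving = 1 − 0.6096 = 39.0 %.

39.0 %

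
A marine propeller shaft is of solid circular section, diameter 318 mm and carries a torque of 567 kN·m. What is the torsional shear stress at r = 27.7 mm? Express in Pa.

1.56e7 Pa

J = πd⁴/32 = π(0.318)⁴/32 = 1.004×10^-3 m⁴.
Shear stress varies linearly with radius: τ = T·r/J = 567000 × 0.0277 / 1.004×10^-3 = 1.564×10^7 Pa.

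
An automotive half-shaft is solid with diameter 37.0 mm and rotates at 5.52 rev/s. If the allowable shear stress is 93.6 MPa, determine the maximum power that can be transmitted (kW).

J = πd⁴/32 = π(0.0370)⁴/32 = 1.840×10^-7 m⁴.
T_max = τ_allow·J/r = 9.36×10^7 × 1.840×10^-7 / 0.0185 = 930.9 N·m.
ω = 2π·5.52 = 34.68 rad/s, so P_max = T_max·ω = 3.229×10^4 W.

32.3 kW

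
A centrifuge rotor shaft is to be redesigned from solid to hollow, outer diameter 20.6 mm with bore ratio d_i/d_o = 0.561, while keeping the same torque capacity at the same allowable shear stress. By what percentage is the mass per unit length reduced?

26.5 %

Equal τ_max and T ⇒ the solid shaft needs d_s³ = d_o³(1−k⁴), so d_s = 20.6·(1−0.561⁴)^(1/3) = 19.90 mm.
Area ratio A_h/A_s = d_o²(1−k²)/d_s² = (1−k²)/(1−k⁴)^(2/3) = 0.7346.
Mass saving = 1 − 0.7346 = 26.5 %.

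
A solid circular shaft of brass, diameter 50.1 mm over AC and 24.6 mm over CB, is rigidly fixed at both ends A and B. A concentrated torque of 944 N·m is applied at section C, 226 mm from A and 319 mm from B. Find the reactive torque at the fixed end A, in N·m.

907 N·m

Compatibility: T_A·a/J_AC = T_B·b/J_CB with T_A + T_B = T₀.
J_AC = 6.19×10^-7 m⁴, J_CB = 3.60×10^-8 m⁴, so T_A = T₀·(J_AC/a)/((J_AC/a)+(J_CB/b)) = 906.7 N·m, T_B = 37.34 N·m.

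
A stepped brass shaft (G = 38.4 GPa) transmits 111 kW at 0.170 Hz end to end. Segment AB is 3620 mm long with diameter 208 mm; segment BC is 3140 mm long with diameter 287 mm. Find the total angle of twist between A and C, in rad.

ω = 2π·0.170 = 1.068 rad/s, so T = P/ω = 111×10³ / 1.068 = 103900 N·m.
J_AB = π(0.208)⁴/32 = 1.84×10^-4 m⁴; J_BC = π(0.287)⁴/32 = 6.66×10^-4 m⁴.
θ = (T/G)·Σ L_i/J_i = (103900/38.4×10⁹)·(3.62/1.84×10^-4 + 3.14/6.66×10^-4) = 0.06607 rad.

0.0661 rad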